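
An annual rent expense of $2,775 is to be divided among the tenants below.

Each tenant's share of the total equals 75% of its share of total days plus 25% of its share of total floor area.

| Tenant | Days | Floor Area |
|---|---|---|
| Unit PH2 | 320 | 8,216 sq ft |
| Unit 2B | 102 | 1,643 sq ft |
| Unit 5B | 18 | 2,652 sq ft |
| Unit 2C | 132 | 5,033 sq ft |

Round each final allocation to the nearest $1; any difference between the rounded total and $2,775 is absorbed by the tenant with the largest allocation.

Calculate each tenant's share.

Unit PH2: $1,490; Unit 2B: $436; Unit 5B: $170; Unit 2C: $679

Days total 572; floor area total 17,544.
Combined weights (75% days + 25% floor area): Unit PH2 0.5367; Unit 2B 0.1572; Unit 5B 0.0614; Unit 2C 0.2448.
Raw shares: Unit PH2 1,489.22; Unit 2B 436.10; Unit 5B 170.36; Unit 2C 679.31.
At nearest $1: Unit PH2 $1,489; Unit 2B $436; Unit 5B $170; Unit 2C $679. Sum = $2,774.
Difference $2,775 − $2,774 = +$1 applied to largest allocation (Unit PH2): Unit PH2 becomes $1,490.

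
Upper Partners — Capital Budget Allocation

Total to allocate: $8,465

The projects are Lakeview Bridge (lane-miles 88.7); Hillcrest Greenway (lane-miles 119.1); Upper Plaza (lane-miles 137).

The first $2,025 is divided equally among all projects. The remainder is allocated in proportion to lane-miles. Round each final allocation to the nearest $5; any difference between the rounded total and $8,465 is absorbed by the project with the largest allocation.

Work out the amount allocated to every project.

Lakeview Bridge: $2,330 | Hillcrest Greenway: $2,900 | Upper Plaza: $3,235

Equal tier: $2,025 ÷ 3 = $675 apiece.
Remainder $6,440 by lane-miles (total 344.8): Lakeview Bridge 1,656.69 → $1,655; Hillcrest Greenway 2,224.49 → $2,225; Upper Plaza 2,558.82 → $2,560.
Totals: Lakeview Bridge $675 + $1,655 = $2,330; Hillcrest Greenway $675 + $2,225 = $2,900; Upper Plaza $675 + $2,560 = $3,235.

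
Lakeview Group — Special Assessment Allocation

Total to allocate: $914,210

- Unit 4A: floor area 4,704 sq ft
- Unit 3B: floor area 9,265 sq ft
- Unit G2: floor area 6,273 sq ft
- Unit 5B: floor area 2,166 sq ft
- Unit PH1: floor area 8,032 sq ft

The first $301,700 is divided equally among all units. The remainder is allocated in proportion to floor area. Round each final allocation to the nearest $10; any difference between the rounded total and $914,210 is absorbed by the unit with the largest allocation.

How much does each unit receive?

First tranche $301,700 split equally: $60,340 each.
Remainder $612,510 by floor area (total 30,440): Unit 4A 94,653.32 → $94,650; Unit 3B 186,429.21 → $186,430; Unit G2 126,224.55 → $126,220; Unit 5B 43,583.99 → $43,580; Unit PH1 161,618.93 → $161,620.
Rounding difference +$10 on remainder applied to Unit 3B.
Totals: Unit 4A $60,340 + $94,650 = $154,990; Unit 3B $60,340 + $186,440 = $246,780; Unit G2 $60,340 + $126,220 = $186,560; Unit 5B $60,340 + $43,580 = $103,920; Unit PH1 $60,340 + $161,620 = $221,960.

Unit 4A: $154,990; Unit 3B: $246,780; Unit G2: $186,560; Unit 5B: $103,920; Unit PH1: $221,960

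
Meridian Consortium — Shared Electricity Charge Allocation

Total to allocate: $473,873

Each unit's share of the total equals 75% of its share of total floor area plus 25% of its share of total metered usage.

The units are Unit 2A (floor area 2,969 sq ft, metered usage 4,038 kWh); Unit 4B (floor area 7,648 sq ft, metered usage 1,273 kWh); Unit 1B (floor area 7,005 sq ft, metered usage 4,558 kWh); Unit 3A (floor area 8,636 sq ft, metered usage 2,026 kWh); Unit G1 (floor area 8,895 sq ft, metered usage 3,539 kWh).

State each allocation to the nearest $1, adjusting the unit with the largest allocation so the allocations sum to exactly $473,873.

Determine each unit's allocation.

Totals — floor area 35,153, metered usage 15,434.
Combined weights (75% floor area + 25% metered usage): Unit 2A 0.1288; Unit 4B 0.1838; Unit 1B 0.2233; Unit 3A 0.2171; Unit G1 0.2471.
Proportional shares: Unit 2A 61,012.13; Unit 4B 87,094.29; Unit 1B 105,808.41; Unit 3A 102,863.07; Unit G1 117,095.10.
Rounded to nearest $1: Unit 2A $61,012; Unit 4B $87,094; Unit 1B $105,808; Unit 3A $102,863; Unit G1 $117,095. Sum = $473,872.
Difference $473,873 − $473,872 = +$1 applied to largest allocation (Unit G1): Unit G1 becomes $117,096.

Unit 2A: $61,012 | Unit 4B: $87,094 | Unit 1B: $105,808 | Unit 3A: $102,863 | Unit G1: $117,096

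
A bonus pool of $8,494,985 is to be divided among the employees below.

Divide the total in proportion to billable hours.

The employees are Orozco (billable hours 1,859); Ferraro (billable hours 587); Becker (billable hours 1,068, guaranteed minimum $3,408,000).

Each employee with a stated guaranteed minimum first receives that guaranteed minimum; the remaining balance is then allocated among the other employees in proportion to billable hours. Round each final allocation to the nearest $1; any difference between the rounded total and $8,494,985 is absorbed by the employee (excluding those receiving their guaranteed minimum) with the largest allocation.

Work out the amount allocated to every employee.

Fund the minimums — Becker $3,408,000. Residual $5,086,985.
Residual split over remaining billable hours 2,446: Orozco 3,866,191.79 → $3,866,192; Ferraro 1,220,793.21 → $1,220,793.

Orozco: $3,866,192 · Ferraro: $1,220,793 · Becker: $3,408,000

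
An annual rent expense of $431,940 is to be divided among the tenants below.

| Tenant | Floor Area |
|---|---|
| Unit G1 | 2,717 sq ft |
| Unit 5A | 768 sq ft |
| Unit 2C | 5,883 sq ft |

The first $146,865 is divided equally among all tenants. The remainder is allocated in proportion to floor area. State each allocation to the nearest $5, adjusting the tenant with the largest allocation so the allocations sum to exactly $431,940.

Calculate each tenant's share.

Equal tier: $146,865 ÷ 3 = $48,955 apiece.
Remainder $285,075 by floor area (total 9,368): Unit G1 82,680.27 → $82,680; Unit 5A 23,370.79 → $23,370; Unit 2C 179,023.94 → $179,025.
Totals: Unit G1 $48,955 + $82,680 = $131,635; Unit 5A $48,955 + $23,370 = $72,325; Unit 2C $48,955 + $179,025 = $227,980.

Unit G1: $131,635 · Unit 5A: $72,325 · Unit 2C: $227,980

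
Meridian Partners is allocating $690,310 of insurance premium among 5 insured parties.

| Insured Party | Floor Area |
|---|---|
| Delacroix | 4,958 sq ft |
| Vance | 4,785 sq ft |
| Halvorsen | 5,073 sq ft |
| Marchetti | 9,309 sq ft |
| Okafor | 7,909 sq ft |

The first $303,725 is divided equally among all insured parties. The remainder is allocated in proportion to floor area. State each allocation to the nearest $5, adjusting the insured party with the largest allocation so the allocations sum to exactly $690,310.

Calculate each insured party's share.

Delacroix: $120,580 · Vance: $118,490 · Halvorsen: $121,965 · Marchetti: $173,085 · Okafor: $156,190

$303,725 shared equally gives $60,745 per insured party.
Remainder $386,585 by floor area (total 32,034): Delacroix 59,832.94 → $59,835; Vance 57,745.18 → $57,745; Halvorsen 61,220.76 → $61,220; Marchetti 112,340.63 → $112,340; Okafor 95,445.49 → $95,445.
Totals: Delacroix $60,745 + $59,835 = $120,580; Vance $60,745 + $57,745 = $118,490; Halvorsen $60,745 + $61,220 = $121,965; Marchetti $60,745 + $112,340 = $173,085; Okafor $60,745 + $95,445 = $156,190.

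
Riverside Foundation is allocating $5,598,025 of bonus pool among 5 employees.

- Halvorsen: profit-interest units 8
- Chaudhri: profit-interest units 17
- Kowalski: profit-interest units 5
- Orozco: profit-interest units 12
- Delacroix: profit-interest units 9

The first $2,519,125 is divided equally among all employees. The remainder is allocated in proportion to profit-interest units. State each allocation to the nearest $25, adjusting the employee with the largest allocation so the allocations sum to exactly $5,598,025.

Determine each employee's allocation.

Equal tier: $2,519,125 ÷ 5 = $503,825 apiece.
Remainder $3,078,900 by profit-interest units (total 51): Halvorsen 482,964.71 → $482,975; Chaudhri 1,026,300.00 → $1,026,300; Kowalski 301,852.94 → $301,850; Orozco 724,447.06 → $724,450; Delacroix 543,335.29 → $543,325.
Totals: Halvorsen $503,825 + $482,975 = $986,800; Chaudhri $503,825 + $1,026,300 = $1,530,125; Kowalski $503,825 + $301,850 = $805,675; Orozco $503,825 + $724,450 = $1,228,275; Delacroix $503,825 + $543,325 = $1,047,150.

Halvorsen: $986,800; Chaudhri: $1,530,125; Kowalski: $805,675; Orozco: $1,228,275; Delacroix: $1,047,150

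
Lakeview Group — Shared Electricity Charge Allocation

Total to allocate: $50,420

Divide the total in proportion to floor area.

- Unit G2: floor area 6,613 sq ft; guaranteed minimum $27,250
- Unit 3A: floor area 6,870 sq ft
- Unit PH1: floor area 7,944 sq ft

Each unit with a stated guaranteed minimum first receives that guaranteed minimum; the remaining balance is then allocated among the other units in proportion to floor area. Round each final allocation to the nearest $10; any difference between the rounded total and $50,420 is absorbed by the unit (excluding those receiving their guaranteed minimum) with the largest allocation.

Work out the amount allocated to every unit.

Unit G2: $27,250 · Unit 3A: $10,750 · Unit PH1: $12,420

Fund the minimums — Unit G2 $27,250. Balance $23,170.
Balance split over remaining floor area 14,814: Unit 3A 10,745.10 → $10,750; Unit PH1 12,424.90 → $12,420.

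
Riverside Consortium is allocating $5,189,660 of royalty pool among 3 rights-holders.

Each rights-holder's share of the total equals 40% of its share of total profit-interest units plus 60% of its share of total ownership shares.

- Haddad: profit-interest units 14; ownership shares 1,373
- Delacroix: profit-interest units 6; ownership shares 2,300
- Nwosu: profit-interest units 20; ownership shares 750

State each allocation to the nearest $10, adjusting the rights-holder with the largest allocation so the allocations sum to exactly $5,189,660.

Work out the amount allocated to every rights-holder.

Profit-interest units total 40; ownership shares total 4,423.
Composite weights (40% profit-interest units + 60% ownership shares): Haddad 0.3263; Delacroix 0.3720; Nwosu 0.3017.
Raw shares: Haddad 1,693,145.64; Delacroix 1,930,581.68; Nwosu 1,565,932.68.
After rounding ($10): Haddad $1,693,150; Delacroix $1,930,580; Nwosu $1,565,930. Sum = $5,189,660.
Sum already equals the total — no adjustment.

Haddad: $1,693,150 · Delacroix: $1,930,580 · Nwosu: $1,565,930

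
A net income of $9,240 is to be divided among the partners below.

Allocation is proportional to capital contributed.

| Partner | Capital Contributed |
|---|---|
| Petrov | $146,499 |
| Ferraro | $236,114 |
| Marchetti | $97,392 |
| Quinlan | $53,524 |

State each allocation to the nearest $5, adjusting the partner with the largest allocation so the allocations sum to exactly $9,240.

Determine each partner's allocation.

Petrov: $2,535 | Ferraro: $4,095 | Marchetti: $1,685 | Quinlan: $925

Sum of capital contributed: 533,529.
Pro-rata amounts: Petrov 146,499/533,529 × $9,240 = 2,537.16; Ferraro 236,114/533,529 × $9,240 = 4,089.17; Marchetti 97,392/533,529 × $9,240 = 1,686.70; Quinlan 53,524/533,529 × $9,240 = 926.96.
Rounded to nearest $5: Petrov $2,535; Ferraro $4,090; Marchetti $1,685; Quinlan $925. Sum = $9,235.
Difference $9,240 − $9,235 = +$5 applied to largest allocation (Ferraro): Ferraro becomes $4,095.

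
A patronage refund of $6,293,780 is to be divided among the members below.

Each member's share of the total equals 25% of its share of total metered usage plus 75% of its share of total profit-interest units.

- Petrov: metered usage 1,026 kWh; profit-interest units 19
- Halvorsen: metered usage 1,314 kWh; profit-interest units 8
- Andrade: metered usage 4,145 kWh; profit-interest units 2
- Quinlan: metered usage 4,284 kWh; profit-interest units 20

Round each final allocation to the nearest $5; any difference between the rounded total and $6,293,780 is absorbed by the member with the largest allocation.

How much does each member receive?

Petrov: $1,980,240; Halvorsen: $962,655; Andrade: $798,285; Quinlan: $2,552,600

Totals — metered usage 10,769, profit-interest units 49.
Composite weights (25% metered usage + 75% profit-interest units): Petrov 0.3146; Halvorsen 0.1530; Andrade 0.1268; Quinlan 0.4056.
Proportional shares: Petrov 1,980,241.54; Halvorsen 962,653.82; Andrade 798,287.45; Quinlan 2,552,597.18.
Rounded to nearest $5: Petrov $1,980,240; Halvorsen $962,655; Andrade $798,285; Quinlan $2,552,595. Sum = $6,293,775.
Difference $6,293,780 − $6,293,775 = +$5 applied to largest allocation (Quinlan): Quinlan becomes $2,552,600.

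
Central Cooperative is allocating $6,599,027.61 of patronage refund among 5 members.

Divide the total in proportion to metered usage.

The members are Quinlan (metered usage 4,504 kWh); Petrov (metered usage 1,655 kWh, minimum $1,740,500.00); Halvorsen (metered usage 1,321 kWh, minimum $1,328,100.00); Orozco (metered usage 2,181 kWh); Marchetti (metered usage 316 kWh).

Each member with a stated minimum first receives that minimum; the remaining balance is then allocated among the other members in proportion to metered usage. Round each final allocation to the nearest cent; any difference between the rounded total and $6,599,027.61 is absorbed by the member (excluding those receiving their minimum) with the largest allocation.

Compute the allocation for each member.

Quinlan: $2,271,253.53 | Petrov: $1,740,500.00 | Halvorsen: $1,328,100.00 | Orozco: $1,099,823.26 | Marchetti: $159,350.82

Guaranteed amounts: Petrov $1,740,500.00; Halvorsen $1,328,100.00. Residual $3,530,427.61.
Residual split over remaining metered usage 7,001: Quinlan 2,271,253.5288 → $2,271,253.53; Orozco 1,099,823.2563 → $1,099,823.26; Marchetti 159,350.8248 → $159,350.82.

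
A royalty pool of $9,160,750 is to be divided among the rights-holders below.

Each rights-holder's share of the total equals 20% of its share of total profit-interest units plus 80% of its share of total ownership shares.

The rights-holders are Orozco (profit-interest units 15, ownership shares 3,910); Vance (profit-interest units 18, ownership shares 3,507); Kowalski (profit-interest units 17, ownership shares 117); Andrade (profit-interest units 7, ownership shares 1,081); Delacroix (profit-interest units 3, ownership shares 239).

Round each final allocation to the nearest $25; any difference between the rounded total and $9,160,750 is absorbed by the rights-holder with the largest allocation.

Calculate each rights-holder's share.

Profit-interest units total 60; ownership shares total 8,854.
Composite weights (20% profit-interest units + 80% ownership shares): Orozco 0.4033; Vance 0.3769; Kowalski 0.0672; Andrade 0.1210; Delacroix 0.0316.
Unrounded shares: Orozco 3,694,408.18; Vance 3,452,446.02; Kowalski 615,951.97; Andrade 1,108,512.14; Delacroix 289,431.69.
Rounded to nearest $25: Orozco $3,694,400; Vance $3,452,450; Kowalski $615,950; Andrade $1,108,500; Delacroix $289,425. Sum = $9,160,725.
Difference $9,160,750 − $9,160,725 = +$25 applied to largest allocation (Orozco): Orozco becomes $3,694,425.

Orozco: $3,694,425 | Vance: $3,452,450 | Kowalski: $615,950 | Andrade: $1,108,500 | Delacroix: $289,425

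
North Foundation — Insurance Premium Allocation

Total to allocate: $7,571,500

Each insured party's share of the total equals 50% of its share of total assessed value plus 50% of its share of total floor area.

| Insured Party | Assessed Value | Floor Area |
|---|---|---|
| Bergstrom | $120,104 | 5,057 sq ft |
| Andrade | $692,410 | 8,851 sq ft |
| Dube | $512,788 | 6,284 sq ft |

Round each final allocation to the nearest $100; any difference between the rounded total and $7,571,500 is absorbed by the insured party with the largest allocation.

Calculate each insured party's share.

Assessed value total 1,325,302; floor area total 20,192.
Blended shares (50% assessed value + 50% floor area): Bergstrom 0.1705; Andrade 0.4804; Dube 0.3491.
Raw shares: Bergstrom 1,291,204.22; Andrade 3,637,335.06; Dube 2,642,960.73.
After rounding ($100): Bergstrom $1,291,200; Andrade $3,637,300; Dube $2,643,000. Sum = $7,571,500.
Sum already equals the total — no adjustment.

Bergstrom: $1,291,200; Andrade: $3,637,300; Dube: $2,643,000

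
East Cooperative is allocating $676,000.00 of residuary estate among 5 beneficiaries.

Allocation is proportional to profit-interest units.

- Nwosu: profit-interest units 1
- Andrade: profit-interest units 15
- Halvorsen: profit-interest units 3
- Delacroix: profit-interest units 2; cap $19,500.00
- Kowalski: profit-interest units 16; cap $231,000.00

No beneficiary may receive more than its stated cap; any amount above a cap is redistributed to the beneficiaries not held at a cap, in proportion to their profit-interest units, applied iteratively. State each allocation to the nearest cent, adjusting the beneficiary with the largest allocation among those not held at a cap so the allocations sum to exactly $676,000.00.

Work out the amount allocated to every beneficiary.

Total profit-interest units = 37.
Unconstrained shares: Nwosu 18,270.2703; Andrade 274,054.0541; Halvorsen 54,810.8108; Delacroix 36,540.5405; Kowalski 292,324.3243.
Held at cap: Delacroix ($19,500.00), Kowalski ($231,000.00); remaining pool $425,500.00 reallocated over remaining profit-interest units 19.
Shares after redistribution: Nwosu 22,394.7368 → $22,394.74; Andrade 335,921.0526 → $335,921.05; Halvorsen 67,184.2105 → $67,184.21.

Nwosu: $22,394.74; Andrade: $335,921.05; Halvorsen: $67,184.21; Delacroix: $19,500.00; Kowalski: $231,000.00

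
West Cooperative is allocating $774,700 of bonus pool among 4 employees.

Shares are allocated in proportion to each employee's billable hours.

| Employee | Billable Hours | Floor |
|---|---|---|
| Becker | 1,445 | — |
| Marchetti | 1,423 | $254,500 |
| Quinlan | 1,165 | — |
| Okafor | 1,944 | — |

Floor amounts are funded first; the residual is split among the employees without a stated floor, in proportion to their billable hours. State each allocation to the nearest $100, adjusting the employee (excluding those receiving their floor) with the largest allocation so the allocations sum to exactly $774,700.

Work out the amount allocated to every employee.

Becker: $165,100 · Marchetti: $254,500 · Quinlan: $133,100 · Okafor: $222,000

Minimums first: Marchetti $254,500. Residual $520,200.
Residual split over remaining billable hours 4,554: Becker 165,061.26 → $165,100; Quinlan 133,077.08 → $133,100; Okafor 222,061.66 → $222,100.
Rounding difference −$100 applied to Okafor → $222,000.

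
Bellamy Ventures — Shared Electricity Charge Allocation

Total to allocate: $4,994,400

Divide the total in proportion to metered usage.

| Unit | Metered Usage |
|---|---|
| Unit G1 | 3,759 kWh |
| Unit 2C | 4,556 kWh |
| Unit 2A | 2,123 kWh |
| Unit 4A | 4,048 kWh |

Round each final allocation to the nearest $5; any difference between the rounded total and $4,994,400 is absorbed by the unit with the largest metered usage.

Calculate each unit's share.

Metered usage total: 3,759 + 4,556 + 2,123 + 4,048 = 14,486.
Proportional shares: Unit G1 1,296,006.46; Unit 2C 1,570,791.55; Unit 2A 731,955.76; Unit 4A 1,395,646.22.
Rounded to nearest $5: Unit G1 $1,296,005; Unit 2C $1,570,790; Unit 2A $731,955; Unit 4A $1,395,645. Sum = $4,994,395.
Difference $4,994,400 − $4,994,395 = +$5 applied to largest metered usage (Unit 2C): Unit 2C becomes $1,570,795.

Unit G1: $1,296,005 · Unit 2C: $1,570,795 · Unit 2A: $731,955 · Unit 4A: $1,395,645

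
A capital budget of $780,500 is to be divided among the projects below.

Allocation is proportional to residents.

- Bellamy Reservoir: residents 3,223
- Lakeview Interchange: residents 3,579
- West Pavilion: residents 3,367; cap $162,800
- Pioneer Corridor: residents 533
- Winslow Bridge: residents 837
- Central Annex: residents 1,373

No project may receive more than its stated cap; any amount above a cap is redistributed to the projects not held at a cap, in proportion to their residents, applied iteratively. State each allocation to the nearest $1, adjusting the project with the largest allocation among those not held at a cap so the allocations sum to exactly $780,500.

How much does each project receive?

Bellamy Reservoir: $208,575; Lakeview Interchange: $231,613; West Pavilion: $162,800; Pioneer Corridor: $34,493; Winslow Bridge: $54,166; Central Annex: $88,853

Combined residents = 12,912.
Pro-rata shares before constraints: Bellamy Reservoir 194,822.76; Lakeview Interchange 216,342.12; West Pavilion 203,527.22; Pioneer Corridor 32,218.60; Winslow Bridge 50,594.68; Central Annex 82,994.62.
Capped: West Pavilion ($162,800); balance $617,700 reallocated over remaining residents 9,545.
Remaining shares: Bellamy Reservoir 208,574.87 → $208,575; Lakeview Interchange 231,613.23 → $231,613; Pioneer Corridor 34,492.83 → $34,493; Winslow Bridge 54,166.05 → $54,166; Central Annex 88,853.02 → $88,853.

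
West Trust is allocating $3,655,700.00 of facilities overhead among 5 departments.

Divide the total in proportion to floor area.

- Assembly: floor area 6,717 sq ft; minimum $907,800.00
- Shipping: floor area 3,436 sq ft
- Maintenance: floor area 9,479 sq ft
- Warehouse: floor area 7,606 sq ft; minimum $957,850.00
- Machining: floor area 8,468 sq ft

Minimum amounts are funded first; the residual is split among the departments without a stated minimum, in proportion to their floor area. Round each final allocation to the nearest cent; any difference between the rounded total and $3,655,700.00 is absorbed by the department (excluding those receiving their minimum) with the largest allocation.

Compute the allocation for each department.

Fund the minimums — Assembly $907,800.00; Warehouse $957,850.00. Balance $1,790,050.00.
Balance split over remaining floor area 21,383: Shipping 287,640.2656 → $287,640.27; Maintenance 793,522.1414 → $793,522.14; Machining 708,887.5929 → $708,887.59.

Assembly: $907,800.00 | Shipping: $287,640.27 | Maintenance: $793,522.14 | Warehouse: $957,850.00 | Machining: $708,887.59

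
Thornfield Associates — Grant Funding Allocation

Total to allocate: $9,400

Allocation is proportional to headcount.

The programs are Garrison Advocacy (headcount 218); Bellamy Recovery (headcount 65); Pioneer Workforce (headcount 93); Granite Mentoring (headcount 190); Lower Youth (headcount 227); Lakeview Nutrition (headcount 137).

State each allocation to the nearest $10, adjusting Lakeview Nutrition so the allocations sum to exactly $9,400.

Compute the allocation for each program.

Combined headcount = 930.
Proportional shares: Garrison Advocacy 218/930 × $9,400 = 2,203.44; Bellamy Recovery 65/930 × $9,400 = 656.99; Pioneer Workforce 93/930 × $9,400 = 940.00; Granite Mentoring 190/930 × $9,400 = 1,920.43; Lower Youth 227/930 × $9,400 = 2,294.41; Lakeview Nutrition 137/930 × $9,400 = 1,384.73.
After rounding ($10): Garrison Advocacy $2,200; Bellamy Recovery $660; Pioneer Workforce $940; Granite Mentoring $1,920; Lower Youth $2,290; Lakeview Nutrition $1,380. Sum = $9,390.
Difference $9,400 − $9,390 = +$10 applied to Lakeview Nutrition: Lakeview Nutrition becomes $1,390.

Garrison Advocacy: $2,200; Bellamy Recovery: $660; Pioneer Workforce: $940; Granite Mentoring: $1,920; Lower Youth: $2,290; Lakeview Nutrition: $1,390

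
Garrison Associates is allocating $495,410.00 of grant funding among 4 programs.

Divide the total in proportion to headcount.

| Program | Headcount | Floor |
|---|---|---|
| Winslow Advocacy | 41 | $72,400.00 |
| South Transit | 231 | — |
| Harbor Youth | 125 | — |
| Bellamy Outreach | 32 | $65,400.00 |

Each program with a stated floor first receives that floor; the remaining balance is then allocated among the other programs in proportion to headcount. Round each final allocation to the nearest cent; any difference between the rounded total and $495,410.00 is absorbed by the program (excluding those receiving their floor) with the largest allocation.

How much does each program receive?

Winslow Advocacy: $72,400.00; South Transit: $232,044.69; Harbor Youth: $125,565.31; Bellamy Outreach: $65,400.00

Guaranteed amounts: Winslow Advocacy $72,400.00; Bellamy Outreach $65,400.00. Remaining pool $357,610.00.
Remaining pool split over remaining headcount 356: South Transit 232,044.6910 → $232,044.69; Harbor Youth 125,565.3090 → $125,565.31.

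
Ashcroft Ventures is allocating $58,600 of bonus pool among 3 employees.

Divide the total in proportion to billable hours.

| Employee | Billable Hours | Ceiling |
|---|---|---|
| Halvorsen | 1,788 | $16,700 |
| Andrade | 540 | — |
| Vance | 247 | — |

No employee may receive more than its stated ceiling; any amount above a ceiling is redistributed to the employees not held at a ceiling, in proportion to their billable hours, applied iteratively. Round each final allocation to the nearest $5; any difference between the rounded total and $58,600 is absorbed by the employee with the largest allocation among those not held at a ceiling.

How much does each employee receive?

Combined billable hours = 2,575.
Pro-rata shares before constraints: Halvorsen 40,690.02; Andrade 12,288.93; Vance 5,621.05.
Held at cap: Halvorsen ($16,700); residual $41,900 reallocated over remaining billable hours 787.
Redistributed shares: Andrade 28,749.68 → $28,750; Vance 13,150.32 → $13,150.

Halvorsen: $16,700 | Andrade: $28,750 | Vance: $13,150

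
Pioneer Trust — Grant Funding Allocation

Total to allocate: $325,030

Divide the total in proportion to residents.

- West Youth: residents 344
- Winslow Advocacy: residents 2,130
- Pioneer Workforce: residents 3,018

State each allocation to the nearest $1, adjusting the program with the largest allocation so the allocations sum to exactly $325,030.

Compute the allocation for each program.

Residents total: 5,492.
Raw shares: West Youth 344/5,492 × $325,030 = 20,358.76; Winslow Advocacy 2,130/5,492 × $325,030 = 126,058.61; Pioneer Workforce 3,018/5,492 × $325,030 = 178,612.63.
Rounded to nearest $1: West Youth $20,359; Winslow Advocacy $126,059; Pioneer Workforce $178,613. Sum = $325,031.
Difference $325,030 − $325,031 = −$1 applied to largest allocation (Pioneer Workforce): Pioneer Workforce becomes $178,612.

West Youth: $20,359 | Winslow Advocacy: $126,059 | Pioneer Workforce: $178,612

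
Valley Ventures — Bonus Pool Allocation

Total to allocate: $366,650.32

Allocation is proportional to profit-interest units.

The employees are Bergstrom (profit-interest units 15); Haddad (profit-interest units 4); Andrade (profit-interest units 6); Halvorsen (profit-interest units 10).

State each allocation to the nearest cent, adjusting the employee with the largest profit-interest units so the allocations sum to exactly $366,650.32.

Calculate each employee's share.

Bergstrom: $157,135.86; Haddad: $41,902.89; Andrade: $62,854.34; Halvorsen: $104,757.23

Combined profit-interest units = 15 + 4 + 6 + 10 = 35.
Unrounded shares: Bergstrom 157,135.8514; Haddad 41,902.8937; Andrade 62,854.3406; Halvorsen 104,757.2343.
At nearest cent: Bergstrom $157,135.85; Haddad $41,902.89; Andrade $62,854.34; Halvorsen $104,757.23. Sum = $366,650.31.
Difference $366,650.32 − $366,650.31 = +$0.01 applied to largest profit-interest units (Bergstrom): Bergstrom becomes $157,135.86.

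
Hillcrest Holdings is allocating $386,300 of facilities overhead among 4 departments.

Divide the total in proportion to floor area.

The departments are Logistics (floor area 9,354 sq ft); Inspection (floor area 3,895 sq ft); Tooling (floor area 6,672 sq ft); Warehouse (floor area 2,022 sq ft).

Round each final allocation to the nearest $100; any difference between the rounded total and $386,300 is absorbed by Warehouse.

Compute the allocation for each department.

Logistics: $164,700 · Inspection: $68,600 · Tooling: $117,500 · Warehouse: $35,500

Total floor area = 21,943.
Pro-rata amounts: Logistics 9,354/21,943 × $386,300 = 164,674.39; Inspection 3,895/21,943 × $386,300 = 68,570.32; Tooling 6,672/21,943 × $386,300 = 117,458.58; Warehouse 2,022/21,943 × $386,300 = 35,596.71.
After rounding ($100): Logistics $164,700; Inspection $68,600; Tooling $117,500; Warehouse $35,600. Sum = $386,400.
Difference $386,300 − $386,400 = −$100 applied to Warehouse: Warehouse becomes $35,500.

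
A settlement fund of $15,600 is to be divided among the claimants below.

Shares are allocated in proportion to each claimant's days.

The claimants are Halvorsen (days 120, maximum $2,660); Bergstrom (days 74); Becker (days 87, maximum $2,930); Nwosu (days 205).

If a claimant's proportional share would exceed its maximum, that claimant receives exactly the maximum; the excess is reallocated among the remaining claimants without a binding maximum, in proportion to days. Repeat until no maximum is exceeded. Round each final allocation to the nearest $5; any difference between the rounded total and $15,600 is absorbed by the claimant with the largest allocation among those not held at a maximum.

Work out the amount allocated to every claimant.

Combined days = 486.
Unconstrained shares: Halvorsen 3,851.85; Bergstrom 2,375.31; Becker 2,792.59; Nwosu 6,580.25.
Capped: Halvorsen ($2,660); balance $12,940 reallocated over remaining days 366.
Capped: Becker ($2,930); balance $10,010 reallocated over remaining days 279.
Remaining shares: Bergstrom 2,654.98 → $2,655; Nwosu 7,355.02 → $7,355.

Halvorsen: $2,660 | Bergstrom: $2,655 | Becker: $2,930 | Nwosu: $7,355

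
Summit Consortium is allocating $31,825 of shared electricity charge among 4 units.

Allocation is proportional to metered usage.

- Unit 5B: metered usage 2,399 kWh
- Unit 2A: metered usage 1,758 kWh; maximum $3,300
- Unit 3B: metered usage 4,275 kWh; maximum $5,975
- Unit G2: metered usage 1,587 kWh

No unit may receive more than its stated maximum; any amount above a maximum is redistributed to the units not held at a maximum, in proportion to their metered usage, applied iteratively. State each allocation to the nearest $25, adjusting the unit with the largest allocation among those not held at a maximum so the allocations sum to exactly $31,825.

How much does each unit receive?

Combined metered usage = 10,019.
Pro-rata shares before constraints: Unit 5B 7,620.34; Unit 2A 5,584.22; Unit 3B 13,579.39; Unit G2 5,041.05.
Held at cap: Unit 2A ($3,300), Unit 3B ($5,975); residual $22,550 reallocated over remaining metered usage 3,986.
Remaining shares: Unit 5B 13,571.86 → $13,575; Unit G2 8,978.14 → $8,975.

Unit 5B: $13,575; Unit 2A: $3,300; Unit 3B: $5,975; Unit G2: $8,975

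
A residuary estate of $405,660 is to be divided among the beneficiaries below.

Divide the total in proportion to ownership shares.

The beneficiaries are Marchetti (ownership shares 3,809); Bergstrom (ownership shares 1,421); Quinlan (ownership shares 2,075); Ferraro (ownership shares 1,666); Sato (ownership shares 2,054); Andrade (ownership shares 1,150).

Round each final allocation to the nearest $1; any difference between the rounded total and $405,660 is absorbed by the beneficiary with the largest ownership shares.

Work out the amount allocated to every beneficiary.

Marchetti: $126,913; Bergstrom: $47,346; Quinlan: $69,137; Ferraro: $55,510; Sato: $68,437; Andrade: $38,317

Total ownership shares = 12,175.
Raw shares: Marchetti 3,809/12,175 × $405,660 = 126,912.44; Bergstrom 1,421/12,175 × $405,660 = 47,346.44; Quinlan 2,075/12,175 × $405,660 = 69,137.13; Ferraro 1,666/12,175 × $405,660 = 55,509.61; Sato 2,054/12,175 × $405,660 = 68,437.42; Andrade 1,150/12,175 × $405,660 = 38,316.96.
After rounding ($1): Marchetti $126,912; Bergstrom $47,346; Quinlan $69,137; Ferraro $55,510; Sato $68,437; Andrade $38,317. Sum = $405,659.
Difference $405,660 − $405,659 = +$1 applied to largest ownership shares (Marchetti): Marchetti becomes $126,913.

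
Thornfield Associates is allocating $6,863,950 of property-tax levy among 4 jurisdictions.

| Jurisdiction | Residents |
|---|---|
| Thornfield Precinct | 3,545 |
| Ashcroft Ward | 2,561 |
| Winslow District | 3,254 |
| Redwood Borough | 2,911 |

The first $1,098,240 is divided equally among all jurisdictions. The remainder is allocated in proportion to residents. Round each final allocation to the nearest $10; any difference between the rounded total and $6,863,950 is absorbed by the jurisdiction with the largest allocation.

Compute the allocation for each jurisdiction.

$1,098,240 shared equally gives $274,560 per jurisdiction.
Remainder $5,765,710 by residents (total 12,271): Thornfield Precinct 1,665,670.44 → $1,665,670; Ashcroft Ward 1,203,323.55 → $1,203,320; Winslow District 1,528,939.80 → $1,528,940; Redwood Borough 1,367,776.20 → $1,367,780.
Totals: Thornfield Precinct $274,560 + $1,665,670 = $1,940,230; Ashcroft Ward $274,560 + $1,203,320 = $1,477,880; Winslow District $274,560 + $1,528,940 = $1,803,500; Redwood Borough $274,560 + $1,367,780 = $1,642,340.

Thornfield Precinct: $1,940,230; Ashcroft Ward: $1,477,880; Winslow District: $1,803,500; Redwood Borough: $1,642,340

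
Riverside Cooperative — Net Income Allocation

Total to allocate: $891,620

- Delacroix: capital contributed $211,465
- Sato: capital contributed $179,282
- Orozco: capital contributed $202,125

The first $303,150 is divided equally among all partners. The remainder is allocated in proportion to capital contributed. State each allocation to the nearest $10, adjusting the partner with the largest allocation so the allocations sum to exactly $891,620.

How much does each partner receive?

Delacroix: $310,950 · Sato: $279,000 · Orozco: $301,670

First tranche $303,150 split equally: $101,050 each.
Remainder $588,470 by capital contributed (total 592,872): Delacroix 209,894.90 → $209,890; Sato 177,950.85 → $177,950; Orozco 200,624.25 → $200,620.
Rounding difference +$10 on remainder applied to Delacroix.
Totals: Delacroix $101,050 + $209,900 = $310,950; Sato $101,050 + $177,950 = $279,000; Orozco $101,050 + $200,620 = $301,670.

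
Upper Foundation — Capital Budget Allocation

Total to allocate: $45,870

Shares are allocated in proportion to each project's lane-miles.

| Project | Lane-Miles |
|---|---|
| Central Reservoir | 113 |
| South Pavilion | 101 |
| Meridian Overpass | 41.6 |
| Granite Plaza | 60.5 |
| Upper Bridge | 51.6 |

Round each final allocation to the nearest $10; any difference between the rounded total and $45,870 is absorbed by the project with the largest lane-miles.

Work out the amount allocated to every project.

Central Reservoir: $14,090 | South Pavilion: $12,600 | Meridian Overpass: $5,190 | Granite Plaza: $7,550 | Upper Bridge: $6,440

Lane-miles total: 367.7.
Raw shares: Central Reservoir 113/367.7 × $45,870 = 14,096.57; South Pavilion 101/367.7 × $45,870 = 12,599.59; Meridian Overpass 41.6/367.7 × $45,870 = 5,189.53; Granite Plaza 60.5/367.7 × $45,870 = 7,547.28; Upper Bridge 51.6/367.7 × $45,870 = 6,437.02.
Rounded to nearest $10: Central Reservoir $14,100; South Pavilion $12,600; Meridian Overpass $5,190; Granite Plaza $7,550; Upper Bridge $6,440. Sum = $45,880.
Difference $45,870 − $45,880 = −$10 applied to largest lane-miles (Central Reservoir): Central Reservoir becomes $14,090.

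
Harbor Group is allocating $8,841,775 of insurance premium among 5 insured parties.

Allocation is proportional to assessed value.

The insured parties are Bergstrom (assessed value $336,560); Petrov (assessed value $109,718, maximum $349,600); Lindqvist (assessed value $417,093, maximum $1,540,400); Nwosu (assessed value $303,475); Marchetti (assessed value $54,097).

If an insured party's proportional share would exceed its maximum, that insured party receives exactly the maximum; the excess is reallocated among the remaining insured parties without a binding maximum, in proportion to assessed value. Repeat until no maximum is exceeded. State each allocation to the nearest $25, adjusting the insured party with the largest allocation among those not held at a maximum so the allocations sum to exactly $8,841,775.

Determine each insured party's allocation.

Bergstrom: $3,370,675 · Petrov: $349,600 · Lindqvist: $1,540,400 · Nwosu: $3,039,325 · Marchetti: $541,775

Total assessed value = 1,220,943.
Unconstrained shares: Bergstrom 2,437,286.42; Petrov 794,551.32; Lindqvist 3,020,487.00; Nwosu 2,197,692.82; Marchetti 391,757.44.
Cap binds for Petrov ($349,600), Lindqvist ($1,540,400); balance $6,951,775 reallocated over remaining assessed value 694,132.
Redistributed shares: Bergstrom 3,370,669.26 → $3,370,675; Nwosu 3,039,320.93 → $3,039,325; Marchetti 541,784.81 → $541,775.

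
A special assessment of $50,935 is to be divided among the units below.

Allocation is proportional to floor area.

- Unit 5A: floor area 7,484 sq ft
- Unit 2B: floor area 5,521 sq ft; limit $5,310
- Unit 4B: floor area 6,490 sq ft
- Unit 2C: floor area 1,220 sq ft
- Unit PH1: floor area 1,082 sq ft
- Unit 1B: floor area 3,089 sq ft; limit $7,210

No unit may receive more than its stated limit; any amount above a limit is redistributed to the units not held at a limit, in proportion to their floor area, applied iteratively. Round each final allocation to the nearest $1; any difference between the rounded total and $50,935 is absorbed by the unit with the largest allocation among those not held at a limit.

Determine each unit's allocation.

Unit 5A: $17,664 | Unit 2B: $5,310 | Unit 4B: $15,318 | Unit 2C: $2,879 | Unit PH1: $2,554 | Unit 1B: $7,210

Total floor area = 24,886.
Proportional shares (ignoring caps): Unit 5A 15,317.75; Unit 2B 11,300.01; Unit 4B 13,283.30; Unit 2C 2,497.01; Unit PH1 2,214.57; Unit 1B 6,322.36.
Held at cap: Unit 2B ($5,310); residual $45,625 reallocated over remaining floor area 19,365.
Held at cap: Unit 1B ($7,210); residual $38,415 reallocated over remaining floor area 16,276.
Redistributed shares: Unit 5A 17,663.91 → $17,664; Unit 4B 15,317.85 → $15,318; Unit 2C 2,879.47 → $2,879; Unit PH1 2,553.76 → $2,554.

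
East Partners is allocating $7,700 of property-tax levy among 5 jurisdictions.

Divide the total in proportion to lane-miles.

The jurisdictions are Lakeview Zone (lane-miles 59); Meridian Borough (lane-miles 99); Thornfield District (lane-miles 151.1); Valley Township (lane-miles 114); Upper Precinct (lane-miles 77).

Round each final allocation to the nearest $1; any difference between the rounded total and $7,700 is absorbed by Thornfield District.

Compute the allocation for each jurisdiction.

Sum of lane-miles: 500.1.
Pro-rata amounts: Lakeview Zone 59/500.1 × $7,700 = 908.42; Meridian Borough 99/500.1 × $7,700 = 1,524.30; Thornfield District 151.1/500.1 × $7,700 = 2,326.47; Valley Township 114/500.1 × $7,700 = 1,755.25; Upper Precinct 77/500.1 × $7,700 = 1,185.56.
At nearest $1: Lakeview Zone $908; Meridian Borough $1,524; Thornfield District $2,326; Valley Township $1,755; Upper Precinct $1,186. Sum = $7,699.
Difference $7,700 − $7,699 = +$1 applied to Thornfield District: Thornfield District becomes $2,327.

Lakeview Zone: $908 · Meridian Borough: $1,524 · Thornfield District: $2,327 · Valley Township: $1,755 · Upper Precinct: $1,186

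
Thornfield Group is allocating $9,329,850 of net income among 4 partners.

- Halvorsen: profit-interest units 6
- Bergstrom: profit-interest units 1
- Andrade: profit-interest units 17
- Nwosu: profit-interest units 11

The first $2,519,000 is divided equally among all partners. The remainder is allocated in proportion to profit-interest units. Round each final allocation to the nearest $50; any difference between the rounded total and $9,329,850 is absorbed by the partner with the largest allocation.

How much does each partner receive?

Equal tier: $2,519,000 ÷ 4 = $629,750 apiece.
Remainder $6,810,850 by profit-interest units (total 35): Halvorsen 1,167,574.29 → $1,167,550; Bergstrom 194,595.71 → $194,600; Andrade 3,308,127.14 → $3,308,150; Nwosu 2,140,552.86 → $2,140,550.
Totals: Halvorsen $629,750 + $1,167,550 = $1,797,300; Bergstrom $629,750 + $194,600 = $824,350; Andrade $629,750 + $3,308,150 = $3,937,900; Nwosu $629,750 + $2,140,550 = $2,770,300.

Halvorsen: $1,797,300; Bergstrom: $824,350; Andrade: $3,937,900; Nwosu: $2,770,300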